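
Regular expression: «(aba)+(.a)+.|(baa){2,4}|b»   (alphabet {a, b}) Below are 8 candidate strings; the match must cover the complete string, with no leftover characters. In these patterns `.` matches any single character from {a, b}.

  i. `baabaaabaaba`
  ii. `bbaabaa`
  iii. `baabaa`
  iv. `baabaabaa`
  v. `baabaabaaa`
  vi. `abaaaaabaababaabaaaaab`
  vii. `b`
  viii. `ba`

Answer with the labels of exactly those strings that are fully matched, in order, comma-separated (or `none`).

i → no match
ii → no match
iii → match
iv → match
v → no match
vi → no match
vii → match
viii → no match

iii, iv, vii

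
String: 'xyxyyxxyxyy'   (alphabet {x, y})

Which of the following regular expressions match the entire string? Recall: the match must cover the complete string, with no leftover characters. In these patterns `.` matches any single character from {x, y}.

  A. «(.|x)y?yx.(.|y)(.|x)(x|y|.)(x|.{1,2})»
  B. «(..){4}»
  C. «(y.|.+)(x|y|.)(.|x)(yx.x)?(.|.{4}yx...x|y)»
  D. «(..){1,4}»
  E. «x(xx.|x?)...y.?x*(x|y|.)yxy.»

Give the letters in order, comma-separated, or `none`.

C, E

A → no match
B → no match
C → match
D → no match
E → match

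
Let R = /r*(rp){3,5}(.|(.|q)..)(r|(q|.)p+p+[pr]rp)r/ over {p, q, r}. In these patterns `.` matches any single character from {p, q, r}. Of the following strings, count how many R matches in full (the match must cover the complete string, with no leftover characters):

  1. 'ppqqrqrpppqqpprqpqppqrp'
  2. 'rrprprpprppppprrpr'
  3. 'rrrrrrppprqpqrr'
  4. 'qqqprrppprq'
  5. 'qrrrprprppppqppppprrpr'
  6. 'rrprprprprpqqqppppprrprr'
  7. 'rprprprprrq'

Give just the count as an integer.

1

1 → no match — must end with 'r'
2 → match
3 → no match
4 → no match — must end with 'r'
5 → no match
6 → no match
7 → no match — must end with 'r'
Total matched: 1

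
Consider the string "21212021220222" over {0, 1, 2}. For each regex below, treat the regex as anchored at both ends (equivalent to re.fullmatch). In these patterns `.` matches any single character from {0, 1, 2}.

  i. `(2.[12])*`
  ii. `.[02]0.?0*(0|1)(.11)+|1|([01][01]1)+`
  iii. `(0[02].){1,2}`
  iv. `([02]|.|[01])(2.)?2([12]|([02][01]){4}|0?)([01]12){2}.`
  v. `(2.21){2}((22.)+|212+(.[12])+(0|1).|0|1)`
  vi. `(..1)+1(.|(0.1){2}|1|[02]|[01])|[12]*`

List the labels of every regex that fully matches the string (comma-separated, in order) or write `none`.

i → no match
ii → no match
iii → no match — must start with "0"
iv → no match
v → match
vi → no match

v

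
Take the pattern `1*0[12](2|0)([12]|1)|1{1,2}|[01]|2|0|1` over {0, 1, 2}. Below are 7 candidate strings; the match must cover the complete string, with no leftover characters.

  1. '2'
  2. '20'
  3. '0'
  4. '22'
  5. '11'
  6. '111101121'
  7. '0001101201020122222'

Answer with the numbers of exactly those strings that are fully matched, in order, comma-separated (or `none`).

1, 3, 5

1 → match
2 → no match
3 → match
4 → no match
5 → match
6 → no match
7 → no match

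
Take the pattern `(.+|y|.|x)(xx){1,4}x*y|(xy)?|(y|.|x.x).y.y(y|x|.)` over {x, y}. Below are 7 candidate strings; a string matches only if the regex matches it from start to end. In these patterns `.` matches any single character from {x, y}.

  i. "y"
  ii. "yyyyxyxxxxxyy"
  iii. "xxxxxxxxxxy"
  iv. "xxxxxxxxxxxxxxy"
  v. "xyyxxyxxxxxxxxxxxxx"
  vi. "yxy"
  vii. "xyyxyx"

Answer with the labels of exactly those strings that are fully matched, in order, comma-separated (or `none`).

i → no match
ii → no match
iii → match
iv → match
v → no match
vi → no match
vii → match

iii, iv, vii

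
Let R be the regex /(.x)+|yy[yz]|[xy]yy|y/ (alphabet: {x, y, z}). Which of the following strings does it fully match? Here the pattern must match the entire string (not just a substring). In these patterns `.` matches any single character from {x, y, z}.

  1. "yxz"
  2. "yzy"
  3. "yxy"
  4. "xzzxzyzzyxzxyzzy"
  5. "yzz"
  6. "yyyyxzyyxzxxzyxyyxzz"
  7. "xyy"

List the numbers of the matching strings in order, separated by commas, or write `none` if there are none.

7

1. "yxz" → no match
2. "yzy" → no match
3. "yxy" → no match
4 → no match
5. "yzz" → no match
6 → no match
7. "xyy" → match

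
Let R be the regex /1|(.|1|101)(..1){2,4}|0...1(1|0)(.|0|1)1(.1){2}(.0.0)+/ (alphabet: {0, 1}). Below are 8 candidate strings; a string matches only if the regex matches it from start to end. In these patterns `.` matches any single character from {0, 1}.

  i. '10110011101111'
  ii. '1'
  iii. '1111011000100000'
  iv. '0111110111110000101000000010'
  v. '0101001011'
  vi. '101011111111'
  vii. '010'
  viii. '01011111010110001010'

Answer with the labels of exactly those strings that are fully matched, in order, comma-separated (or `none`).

i → no match
ii → match
iii → no match
iv → match
v → match
vi → match
vii → no match
viii → match

ii, iv, v, vi, viii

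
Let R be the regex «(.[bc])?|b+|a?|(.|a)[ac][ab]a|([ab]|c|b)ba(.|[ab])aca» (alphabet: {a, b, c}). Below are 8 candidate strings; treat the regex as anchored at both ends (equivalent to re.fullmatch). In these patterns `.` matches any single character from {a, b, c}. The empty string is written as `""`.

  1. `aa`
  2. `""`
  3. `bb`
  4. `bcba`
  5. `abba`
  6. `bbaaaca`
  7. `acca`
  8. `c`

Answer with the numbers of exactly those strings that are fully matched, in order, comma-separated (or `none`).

2, 3, 4, 6

1 → no match
2 → match
3 → match
4 → match
5 → no match
6 → match
7 → no match
8 → no match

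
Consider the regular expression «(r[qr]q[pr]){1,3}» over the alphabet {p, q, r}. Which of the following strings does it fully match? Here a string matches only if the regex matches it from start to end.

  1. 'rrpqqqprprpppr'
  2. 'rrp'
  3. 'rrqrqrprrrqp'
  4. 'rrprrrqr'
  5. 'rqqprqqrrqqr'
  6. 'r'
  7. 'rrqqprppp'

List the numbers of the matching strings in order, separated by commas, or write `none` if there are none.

5

1 → no match
2 → no match
3 → no match
4 → no match
5 → match
6 → no match
7 → no match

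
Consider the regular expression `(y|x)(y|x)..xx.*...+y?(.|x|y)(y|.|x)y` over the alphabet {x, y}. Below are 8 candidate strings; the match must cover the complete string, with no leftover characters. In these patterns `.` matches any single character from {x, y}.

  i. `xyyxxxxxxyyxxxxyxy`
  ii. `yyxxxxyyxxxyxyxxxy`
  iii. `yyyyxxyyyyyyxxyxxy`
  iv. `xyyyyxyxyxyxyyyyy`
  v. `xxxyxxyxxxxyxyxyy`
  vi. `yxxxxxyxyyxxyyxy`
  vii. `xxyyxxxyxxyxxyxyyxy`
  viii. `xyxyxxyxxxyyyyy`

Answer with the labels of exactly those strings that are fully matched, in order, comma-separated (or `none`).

i, ii, iii, v, vi, vii, viii

i → match
ii → match
iii → match
iv → no match
v → match
vi → match
vii → match
viii → match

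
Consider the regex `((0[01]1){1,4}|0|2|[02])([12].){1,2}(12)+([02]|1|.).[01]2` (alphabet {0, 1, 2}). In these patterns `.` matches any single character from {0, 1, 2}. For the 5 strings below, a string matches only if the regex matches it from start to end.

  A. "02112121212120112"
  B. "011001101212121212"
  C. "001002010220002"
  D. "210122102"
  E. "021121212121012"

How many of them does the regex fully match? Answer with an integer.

A → match
B → match
C → no match
D → match
E → match
Total matched: 4

4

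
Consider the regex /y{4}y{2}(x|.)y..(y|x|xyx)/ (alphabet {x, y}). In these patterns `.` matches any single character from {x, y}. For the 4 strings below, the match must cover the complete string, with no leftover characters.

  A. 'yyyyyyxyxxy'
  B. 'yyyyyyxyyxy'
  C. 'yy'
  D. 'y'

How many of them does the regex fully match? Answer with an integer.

A. 'yyyyyyxyxxy' → match
B. 'yyyyyyxyyxy' → match
C. 'yy' → no match
D. 'y' → no match
Total matched: 2

2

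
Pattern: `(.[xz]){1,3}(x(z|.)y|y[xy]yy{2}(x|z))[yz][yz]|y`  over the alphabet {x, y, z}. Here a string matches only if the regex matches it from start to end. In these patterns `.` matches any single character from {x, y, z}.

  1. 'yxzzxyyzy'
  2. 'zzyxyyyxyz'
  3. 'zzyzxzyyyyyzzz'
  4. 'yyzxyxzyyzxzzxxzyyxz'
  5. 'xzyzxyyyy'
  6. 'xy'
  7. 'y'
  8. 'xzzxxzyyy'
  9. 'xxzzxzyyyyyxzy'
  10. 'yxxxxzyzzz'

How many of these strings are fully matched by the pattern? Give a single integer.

1 → match
2 → match
3 → match
4 → no match
5 → match
6 → no match
7 → match
8 → match
9 → match
10 → no match
Total matched: 7

7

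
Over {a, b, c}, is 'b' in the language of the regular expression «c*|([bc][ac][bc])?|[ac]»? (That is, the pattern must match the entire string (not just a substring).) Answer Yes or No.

No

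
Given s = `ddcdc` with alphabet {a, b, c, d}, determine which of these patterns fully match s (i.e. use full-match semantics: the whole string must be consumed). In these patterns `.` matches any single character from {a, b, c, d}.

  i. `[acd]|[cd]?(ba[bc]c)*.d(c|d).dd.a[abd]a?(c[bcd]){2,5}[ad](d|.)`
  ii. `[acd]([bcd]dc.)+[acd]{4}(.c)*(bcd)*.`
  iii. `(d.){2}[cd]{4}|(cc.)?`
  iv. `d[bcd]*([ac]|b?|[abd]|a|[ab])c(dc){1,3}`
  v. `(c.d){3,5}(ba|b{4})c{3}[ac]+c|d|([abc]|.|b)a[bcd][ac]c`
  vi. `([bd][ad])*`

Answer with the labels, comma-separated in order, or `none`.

iv

i → no match
ii → no match
iii → no match
iv → match
v → no match
vi → no match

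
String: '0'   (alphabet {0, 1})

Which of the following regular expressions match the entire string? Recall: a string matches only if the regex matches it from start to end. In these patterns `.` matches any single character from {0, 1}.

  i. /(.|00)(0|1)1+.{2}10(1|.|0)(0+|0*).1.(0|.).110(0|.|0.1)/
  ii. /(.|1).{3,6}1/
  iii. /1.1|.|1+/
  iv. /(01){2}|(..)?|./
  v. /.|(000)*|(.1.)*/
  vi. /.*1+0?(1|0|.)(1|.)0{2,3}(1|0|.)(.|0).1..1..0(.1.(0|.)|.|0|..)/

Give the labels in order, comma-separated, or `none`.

i → no match
ii → no match — must end with '1'
iii → match
iv → match
v → match
vi → no match

iii, iv, v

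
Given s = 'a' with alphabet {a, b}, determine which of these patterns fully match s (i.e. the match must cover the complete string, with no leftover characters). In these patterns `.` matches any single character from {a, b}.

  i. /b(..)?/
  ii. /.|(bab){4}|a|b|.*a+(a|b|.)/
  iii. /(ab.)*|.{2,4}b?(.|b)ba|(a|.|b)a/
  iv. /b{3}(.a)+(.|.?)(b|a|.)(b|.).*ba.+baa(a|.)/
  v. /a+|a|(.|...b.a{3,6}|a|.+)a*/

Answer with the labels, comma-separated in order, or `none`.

i → no match — must start with 'b'
ii → match
iii → no match
iv → no match — must start with 'b'
v → match

ii, v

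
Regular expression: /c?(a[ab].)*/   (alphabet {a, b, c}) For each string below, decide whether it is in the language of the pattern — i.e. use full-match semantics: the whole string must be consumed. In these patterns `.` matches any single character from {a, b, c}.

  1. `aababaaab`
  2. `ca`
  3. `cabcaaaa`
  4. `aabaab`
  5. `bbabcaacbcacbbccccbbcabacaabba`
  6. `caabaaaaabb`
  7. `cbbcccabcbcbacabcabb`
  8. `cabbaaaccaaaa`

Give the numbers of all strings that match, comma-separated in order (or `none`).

1, 4

1. `aababaaab` → match
2. `ca` → no match
3. `cabcaaaa` → no match
4. `aabaab` → match
5 → no match
6. `caabaaaaabb` → no match
7 → no match
8 → no match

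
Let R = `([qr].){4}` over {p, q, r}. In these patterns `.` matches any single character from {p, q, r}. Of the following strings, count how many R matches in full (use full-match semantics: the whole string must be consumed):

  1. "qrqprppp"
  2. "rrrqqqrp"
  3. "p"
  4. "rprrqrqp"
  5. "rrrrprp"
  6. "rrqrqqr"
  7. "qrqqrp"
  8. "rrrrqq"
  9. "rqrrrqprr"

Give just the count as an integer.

1 → no match
2 → match
3 → no match
4 → match
5 → no match
6 → no match
7 → no match
8 → no match
9 → no match
Total matched: 2

2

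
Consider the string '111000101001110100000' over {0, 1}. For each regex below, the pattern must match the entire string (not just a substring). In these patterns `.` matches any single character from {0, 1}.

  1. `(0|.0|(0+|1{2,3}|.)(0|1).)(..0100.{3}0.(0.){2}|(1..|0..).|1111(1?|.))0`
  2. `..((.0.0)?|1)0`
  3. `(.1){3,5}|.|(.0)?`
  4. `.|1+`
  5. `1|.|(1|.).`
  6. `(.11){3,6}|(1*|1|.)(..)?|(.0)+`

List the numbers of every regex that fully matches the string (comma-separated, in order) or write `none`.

1

1 → match
2 → no match
3 → no match
4 → no match
5 → no match
6 → no match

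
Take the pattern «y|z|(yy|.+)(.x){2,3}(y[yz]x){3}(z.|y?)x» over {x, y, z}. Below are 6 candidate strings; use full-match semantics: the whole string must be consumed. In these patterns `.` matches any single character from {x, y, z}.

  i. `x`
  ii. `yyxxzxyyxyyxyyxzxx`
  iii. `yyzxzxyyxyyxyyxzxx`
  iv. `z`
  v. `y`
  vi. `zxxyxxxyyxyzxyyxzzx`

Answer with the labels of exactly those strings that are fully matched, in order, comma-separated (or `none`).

i → no match
ii → match
iii → match
iv → match
v → match
vi → match

ii, iii, iv, v, vi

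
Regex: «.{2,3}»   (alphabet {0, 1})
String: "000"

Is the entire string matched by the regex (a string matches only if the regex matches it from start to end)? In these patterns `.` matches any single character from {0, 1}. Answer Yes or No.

Yes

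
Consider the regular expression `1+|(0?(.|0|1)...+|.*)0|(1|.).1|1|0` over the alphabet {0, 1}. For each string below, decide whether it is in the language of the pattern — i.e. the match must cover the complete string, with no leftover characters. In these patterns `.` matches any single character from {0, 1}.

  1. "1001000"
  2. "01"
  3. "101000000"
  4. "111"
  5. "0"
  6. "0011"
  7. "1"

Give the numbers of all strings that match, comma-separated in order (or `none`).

1 → match
2 → no match
3 → match
4 → match
5 → match
6 → no match
7 → match

1, 3, 4, 5, 7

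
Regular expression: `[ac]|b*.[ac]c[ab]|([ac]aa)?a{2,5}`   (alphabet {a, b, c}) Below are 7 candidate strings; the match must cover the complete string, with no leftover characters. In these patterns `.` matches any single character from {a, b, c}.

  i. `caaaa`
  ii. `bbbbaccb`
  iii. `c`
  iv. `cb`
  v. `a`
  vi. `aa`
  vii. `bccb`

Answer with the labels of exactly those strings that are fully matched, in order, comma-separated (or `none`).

i, ii, iii, v, vi, vii

i → match
ii → match
iii → match
iv → no match
v → match
vi → match
vii → match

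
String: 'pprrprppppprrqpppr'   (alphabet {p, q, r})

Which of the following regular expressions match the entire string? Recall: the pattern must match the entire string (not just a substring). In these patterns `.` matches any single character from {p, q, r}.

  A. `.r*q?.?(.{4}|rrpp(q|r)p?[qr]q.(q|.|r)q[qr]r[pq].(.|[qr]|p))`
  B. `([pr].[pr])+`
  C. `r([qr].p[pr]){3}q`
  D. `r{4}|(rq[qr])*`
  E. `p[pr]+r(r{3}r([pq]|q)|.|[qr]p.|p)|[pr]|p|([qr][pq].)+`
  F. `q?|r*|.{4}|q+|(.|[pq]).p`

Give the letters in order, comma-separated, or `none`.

B

A → no match
B → match
C → no match — must start with 'r'
D → no match
E → no match
F → no match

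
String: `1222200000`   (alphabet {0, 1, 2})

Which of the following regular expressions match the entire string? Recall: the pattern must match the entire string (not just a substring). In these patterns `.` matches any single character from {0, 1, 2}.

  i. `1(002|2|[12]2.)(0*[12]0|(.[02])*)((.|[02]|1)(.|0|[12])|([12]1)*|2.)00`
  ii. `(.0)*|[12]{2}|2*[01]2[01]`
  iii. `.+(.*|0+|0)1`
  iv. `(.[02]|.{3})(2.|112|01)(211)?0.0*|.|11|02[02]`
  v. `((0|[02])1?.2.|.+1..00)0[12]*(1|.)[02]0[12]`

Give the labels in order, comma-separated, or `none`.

i → match
ii → no match
iii → no match — must end with `1`
iv → match
v → no match

i, iv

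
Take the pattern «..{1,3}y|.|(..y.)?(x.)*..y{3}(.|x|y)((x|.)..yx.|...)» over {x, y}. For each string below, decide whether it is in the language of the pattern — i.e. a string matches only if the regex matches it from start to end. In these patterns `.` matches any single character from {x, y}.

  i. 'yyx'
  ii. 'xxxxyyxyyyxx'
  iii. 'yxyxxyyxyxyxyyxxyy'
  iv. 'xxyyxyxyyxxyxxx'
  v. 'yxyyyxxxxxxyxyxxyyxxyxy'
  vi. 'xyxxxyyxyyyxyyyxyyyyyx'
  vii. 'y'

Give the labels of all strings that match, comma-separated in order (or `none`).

vii

i. 'yyx' → no match
ii. 'xxxxyyxyyyxx' → no match
iii → no match
iv → no match
v → no match
vi → no match
vii. 'y' → match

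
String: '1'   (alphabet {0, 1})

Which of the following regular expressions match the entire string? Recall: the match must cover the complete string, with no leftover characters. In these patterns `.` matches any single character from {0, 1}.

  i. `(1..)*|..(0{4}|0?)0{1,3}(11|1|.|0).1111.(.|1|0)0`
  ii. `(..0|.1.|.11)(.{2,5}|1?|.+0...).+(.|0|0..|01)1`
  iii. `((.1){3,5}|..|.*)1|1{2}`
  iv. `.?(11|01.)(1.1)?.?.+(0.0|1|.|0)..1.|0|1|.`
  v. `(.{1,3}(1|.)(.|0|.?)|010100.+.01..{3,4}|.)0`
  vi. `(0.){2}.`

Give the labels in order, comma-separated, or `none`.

i → no match
ii → no match
iii → match
iv → match
v → no match — must end with '0'
vi → no match — must start with '0'

iii, iv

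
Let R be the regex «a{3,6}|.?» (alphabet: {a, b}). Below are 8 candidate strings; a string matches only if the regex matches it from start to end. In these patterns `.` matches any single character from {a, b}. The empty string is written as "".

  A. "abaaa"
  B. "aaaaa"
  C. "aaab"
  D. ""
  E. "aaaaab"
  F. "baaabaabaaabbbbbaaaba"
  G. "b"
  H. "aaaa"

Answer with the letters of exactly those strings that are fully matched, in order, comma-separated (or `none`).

A. "abaaa" → no match
B. "aaaaa" → match
C. "aaab" → no match
D. "" → match
E. "aaaaab" → no match
F → no match
G. "b" → match
H. "aaaa" → match

B, D, G, H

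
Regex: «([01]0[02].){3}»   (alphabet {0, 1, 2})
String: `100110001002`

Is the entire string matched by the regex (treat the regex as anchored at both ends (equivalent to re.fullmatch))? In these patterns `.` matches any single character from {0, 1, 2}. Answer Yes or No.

Yes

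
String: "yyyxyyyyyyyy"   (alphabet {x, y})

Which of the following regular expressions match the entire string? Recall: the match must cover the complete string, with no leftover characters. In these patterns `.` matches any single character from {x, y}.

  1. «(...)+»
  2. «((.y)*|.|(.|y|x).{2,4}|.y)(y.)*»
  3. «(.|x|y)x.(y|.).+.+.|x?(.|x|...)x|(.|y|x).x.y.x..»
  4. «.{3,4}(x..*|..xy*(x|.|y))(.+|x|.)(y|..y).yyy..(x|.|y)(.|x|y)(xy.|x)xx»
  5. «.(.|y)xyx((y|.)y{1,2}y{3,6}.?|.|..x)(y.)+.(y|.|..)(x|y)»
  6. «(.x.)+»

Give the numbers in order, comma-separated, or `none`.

1 → match
2 → match
3 → no match
4 → no match — must end with "xx"
5 → no match
6 → no match

1, 2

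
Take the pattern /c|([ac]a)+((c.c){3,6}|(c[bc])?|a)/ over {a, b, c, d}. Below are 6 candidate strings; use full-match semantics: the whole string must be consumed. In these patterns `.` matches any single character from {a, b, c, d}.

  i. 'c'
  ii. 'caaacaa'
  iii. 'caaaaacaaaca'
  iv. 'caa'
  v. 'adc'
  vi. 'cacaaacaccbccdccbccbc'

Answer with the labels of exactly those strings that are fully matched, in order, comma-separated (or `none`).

i, ii, iii, iv, vi

i → match
ii → match
iii → match
iv → match
v → no match
vi → match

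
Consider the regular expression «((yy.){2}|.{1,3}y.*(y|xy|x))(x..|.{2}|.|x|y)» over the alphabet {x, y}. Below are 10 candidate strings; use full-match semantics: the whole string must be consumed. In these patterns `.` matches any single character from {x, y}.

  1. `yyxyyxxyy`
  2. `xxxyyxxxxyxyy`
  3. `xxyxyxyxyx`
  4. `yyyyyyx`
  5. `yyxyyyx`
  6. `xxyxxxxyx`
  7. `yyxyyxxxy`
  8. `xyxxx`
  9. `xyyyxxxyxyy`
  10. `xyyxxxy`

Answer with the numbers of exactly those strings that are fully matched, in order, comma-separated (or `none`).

1, 2, 3, 4, 5, 6, 7, 8, 9, 10

1. `yyxyyxxyy` → match
2 → match
3. `xxyxyxyxyx` → match
4. `yyyyyyx` → match
5. `yyxyyyx` → match
6. `xxyxxxxyx` → match
7. `yyxyyxxxy` → match
8. `xyxxx` → match
9. `xyyyxxxyxyy` → match
10. `xyyxxxy` → match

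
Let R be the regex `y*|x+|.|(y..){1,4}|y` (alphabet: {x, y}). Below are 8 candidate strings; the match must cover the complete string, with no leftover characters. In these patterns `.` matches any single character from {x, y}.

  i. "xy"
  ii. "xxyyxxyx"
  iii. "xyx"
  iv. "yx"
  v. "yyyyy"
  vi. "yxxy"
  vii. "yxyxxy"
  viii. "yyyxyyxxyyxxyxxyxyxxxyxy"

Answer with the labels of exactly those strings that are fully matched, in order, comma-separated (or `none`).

v

i → no match
ii → no match
iii → no match
iv → no match
v → match
vi → no match
vii → no match
viii → no match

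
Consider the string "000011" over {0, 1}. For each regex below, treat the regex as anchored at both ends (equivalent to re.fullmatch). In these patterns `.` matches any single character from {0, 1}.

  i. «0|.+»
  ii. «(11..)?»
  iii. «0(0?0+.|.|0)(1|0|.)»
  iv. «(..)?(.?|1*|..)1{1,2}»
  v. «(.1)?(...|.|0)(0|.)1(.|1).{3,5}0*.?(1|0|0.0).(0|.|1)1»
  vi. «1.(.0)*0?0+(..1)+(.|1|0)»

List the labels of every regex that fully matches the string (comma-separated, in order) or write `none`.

i → match
ii → no match
iii → match
iv → match
v → no match
vi → no match — must start with "1"

i, iii, iv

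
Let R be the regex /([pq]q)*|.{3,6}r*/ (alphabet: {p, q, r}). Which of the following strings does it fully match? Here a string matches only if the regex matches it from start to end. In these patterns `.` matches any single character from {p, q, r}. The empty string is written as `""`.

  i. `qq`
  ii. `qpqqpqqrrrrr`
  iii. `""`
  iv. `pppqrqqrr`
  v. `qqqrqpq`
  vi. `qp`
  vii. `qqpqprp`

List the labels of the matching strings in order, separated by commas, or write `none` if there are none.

i → match
ii → no match
iii → match
iv → no match
v → no match
vi → no match
vii → no match

i, iii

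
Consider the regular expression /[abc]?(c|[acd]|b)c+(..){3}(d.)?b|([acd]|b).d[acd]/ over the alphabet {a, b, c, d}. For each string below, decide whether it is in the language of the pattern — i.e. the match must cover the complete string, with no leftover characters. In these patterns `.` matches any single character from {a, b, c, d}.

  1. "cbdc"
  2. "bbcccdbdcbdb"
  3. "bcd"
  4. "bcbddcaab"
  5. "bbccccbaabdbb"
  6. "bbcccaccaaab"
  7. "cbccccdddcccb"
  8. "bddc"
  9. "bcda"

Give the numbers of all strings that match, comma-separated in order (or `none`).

1. "cbdc" → match
2. "bbcccdbdcbdb" → match
3. "bcd" → no match
4. "bcbddcaab" → match
5 → match
6. "bbcccaccaaab" → match
7 → match
8. "bddc" → match
9. "bcda" → match

1, 2, 4, 5, 6, 7, 8, 9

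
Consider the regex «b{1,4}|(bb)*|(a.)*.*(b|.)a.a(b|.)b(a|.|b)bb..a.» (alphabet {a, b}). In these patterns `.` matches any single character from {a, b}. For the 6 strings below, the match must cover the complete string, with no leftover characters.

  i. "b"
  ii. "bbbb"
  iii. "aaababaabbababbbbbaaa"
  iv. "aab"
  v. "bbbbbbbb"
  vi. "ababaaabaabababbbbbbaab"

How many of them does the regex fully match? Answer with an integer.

i. "b" → match
ii. "bbbb" → match
iii → no match
iv. "aab" → no match
v. "bbbbbbbb" → match
vi → match
Total matched: 4

4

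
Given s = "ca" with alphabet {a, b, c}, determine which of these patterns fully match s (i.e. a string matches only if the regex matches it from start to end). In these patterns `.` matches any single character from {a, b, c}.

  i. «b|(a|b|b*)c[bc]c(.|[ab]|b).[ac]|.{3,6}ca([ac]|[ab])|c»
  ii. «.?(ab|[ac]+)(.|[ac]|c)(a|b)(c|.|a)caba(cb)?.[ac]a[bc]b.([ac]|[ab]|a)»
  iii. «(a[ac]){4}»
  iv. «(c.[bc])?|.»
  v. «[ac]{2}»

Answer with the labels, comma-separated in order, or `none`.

i → no match
ii → no match
iii → no match — must start with "a"
iv → no match
v → match

v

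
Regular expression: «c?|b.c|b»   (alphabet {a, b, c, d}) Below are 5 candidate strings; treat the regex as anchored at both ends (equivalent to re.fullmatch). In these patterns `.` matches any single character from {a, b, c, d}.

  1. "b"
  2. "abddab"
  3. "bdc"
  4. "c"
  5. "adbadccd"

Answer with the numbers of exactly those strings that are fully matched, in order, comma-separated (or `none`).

1. "b" → match
2. "abddab" → no match
3. "bdc" → match
4. "c" → match
5. "adbadccd" → no match

1, 3, 4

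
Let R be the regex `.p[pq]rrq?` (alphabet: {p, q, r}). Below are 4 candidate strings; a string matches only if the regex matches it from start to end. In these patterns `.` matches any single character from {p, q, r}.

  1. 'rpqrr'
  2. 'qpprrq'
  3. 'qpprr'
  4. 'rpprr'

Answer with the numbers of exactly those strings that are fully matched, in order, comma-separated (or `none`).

1, 2, 3, 4

1 → match
2 → match
3 → match
4 → match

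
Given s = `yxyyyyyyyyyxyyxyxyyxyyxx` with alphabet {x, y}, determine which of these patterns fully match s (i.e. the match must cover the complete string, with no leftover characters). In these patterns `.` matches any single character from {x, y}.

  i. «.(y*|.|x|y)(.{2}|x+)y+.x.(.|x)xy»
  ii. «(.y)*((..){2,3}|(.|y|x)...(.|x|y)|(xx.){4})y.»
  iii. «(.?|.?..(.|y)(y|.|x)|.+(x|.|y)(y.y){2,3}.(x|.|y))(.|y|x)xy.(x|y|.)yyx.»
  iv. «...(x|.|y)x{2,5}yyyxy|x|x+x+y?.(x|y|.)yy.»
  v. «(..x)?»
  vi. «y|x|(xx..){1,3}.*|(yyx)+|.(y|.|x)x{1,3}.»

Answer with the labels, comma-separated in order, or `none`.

i → no match — must end with `xy`
ii → no match
iii → match
iv → no match
v → no match
vi → no match

iii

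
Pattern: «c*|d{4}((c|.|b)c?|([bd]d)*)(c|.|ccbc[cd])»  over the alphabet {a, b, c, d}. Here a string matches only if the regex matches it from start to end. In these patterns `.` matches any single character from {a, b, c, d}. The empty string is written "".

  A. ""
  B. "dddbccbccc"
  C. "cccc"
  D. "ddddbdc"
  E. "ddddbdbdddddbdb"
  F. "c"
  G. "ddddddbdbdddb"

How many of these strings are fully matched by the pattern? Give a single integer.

6

A. "" → match
B. "dddbccbccc" → no match
C. "cccc" → match
D. "ddddbdc" → match
E → match
F. "c" → match
G → match
Total matched: 6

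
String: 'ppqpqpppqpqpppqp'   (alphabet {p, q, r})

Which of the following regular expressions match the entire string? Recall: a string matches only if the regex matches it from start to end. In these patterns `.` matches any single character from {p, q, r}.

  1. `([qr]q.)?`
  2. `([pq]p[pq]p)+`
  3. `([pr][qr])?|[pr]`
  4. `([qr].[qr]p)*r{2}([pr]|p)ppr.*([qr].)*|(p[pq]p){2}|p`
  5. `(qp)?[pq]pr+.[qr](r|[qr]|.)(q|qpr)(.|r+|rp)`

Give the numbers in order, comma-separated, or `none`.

2

1 → no match
2 → match
3 → no match
4 → no match
5 → no match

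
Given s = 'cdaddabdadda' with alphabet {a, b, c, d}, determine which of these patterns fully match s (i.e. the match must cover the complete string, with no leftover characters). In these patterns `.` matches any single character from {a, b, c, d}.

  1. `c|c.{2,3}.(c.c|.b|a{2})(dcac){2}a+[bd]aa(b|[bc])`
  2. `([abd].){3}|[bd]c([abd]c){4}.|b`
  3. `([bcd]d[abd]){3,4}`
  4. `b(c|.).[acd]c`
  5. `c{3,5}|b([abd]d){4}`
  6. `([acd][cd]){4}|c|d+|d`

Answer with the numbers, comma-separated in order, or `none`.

1 → no match
2 → no match
3 → match
4 → no match — must start with 'b'
5 → no match
6 → no match

3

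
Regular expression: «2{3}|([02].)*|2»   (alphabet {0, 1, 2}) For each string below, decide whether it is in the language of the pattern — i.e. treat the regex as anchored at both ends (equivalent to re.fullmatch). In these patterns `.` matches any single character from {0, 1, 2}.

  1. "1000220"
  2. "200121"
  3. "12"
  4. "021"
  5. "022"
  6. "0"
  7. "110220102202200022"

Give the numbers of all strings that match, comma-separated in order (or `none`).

2

1 → no match
2 → match
3 → no match
4 → no match
5 → no match
6 → no match
7 → no match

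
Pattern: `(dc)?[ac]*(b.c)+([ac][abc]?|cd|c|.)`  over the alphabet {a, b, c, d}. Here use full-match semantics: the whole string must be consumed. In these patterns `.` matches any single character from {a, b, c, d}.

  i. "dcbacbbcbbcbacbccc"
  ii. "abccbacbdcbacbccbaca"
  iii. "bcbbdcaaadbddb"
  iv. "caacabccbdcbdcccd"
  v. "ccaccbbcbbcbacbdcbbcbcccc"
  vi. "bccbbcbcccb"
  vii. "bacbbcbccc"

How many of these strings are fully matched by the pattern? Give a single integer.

i → match
ii → match
iii → no match
iv → no match
v → match
vi → match
vii → match
Total matched: 5

5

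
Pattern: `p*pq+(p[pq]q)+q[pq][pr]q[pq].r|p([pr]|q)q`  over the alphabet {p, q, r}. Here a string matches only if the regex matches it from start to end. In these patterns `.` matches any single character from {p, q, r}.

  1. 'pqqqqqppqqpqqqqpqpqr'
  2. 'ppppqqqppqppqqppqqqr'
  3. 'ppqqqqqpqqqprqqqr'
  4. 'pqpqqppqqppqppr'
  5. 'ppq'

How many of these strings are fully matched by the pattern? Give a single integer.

1 → no match
2 → match
3 → match
4 → match
5 → match
Total matched: 4

4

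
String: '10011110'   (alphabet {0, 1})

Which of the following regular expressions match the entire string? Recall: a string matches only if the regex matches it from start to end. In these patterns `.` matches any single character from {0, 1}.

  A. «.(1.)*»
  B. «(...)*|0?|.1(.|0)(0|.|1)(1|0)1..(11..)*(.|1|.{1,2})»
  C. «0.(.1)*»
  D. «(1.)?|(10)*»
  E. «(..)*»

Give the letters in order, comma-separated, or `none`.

A → no match
B → no match
C → no match — must start with '0'
D → no match
E → match

E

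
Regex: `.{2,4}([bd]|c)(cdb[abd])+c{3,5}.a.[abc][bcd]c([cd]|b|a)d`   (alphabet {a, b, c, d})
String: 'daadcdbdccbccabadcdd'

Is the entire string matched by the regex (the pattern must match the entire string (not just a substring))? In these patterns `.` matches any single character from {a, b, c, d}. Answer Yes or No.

No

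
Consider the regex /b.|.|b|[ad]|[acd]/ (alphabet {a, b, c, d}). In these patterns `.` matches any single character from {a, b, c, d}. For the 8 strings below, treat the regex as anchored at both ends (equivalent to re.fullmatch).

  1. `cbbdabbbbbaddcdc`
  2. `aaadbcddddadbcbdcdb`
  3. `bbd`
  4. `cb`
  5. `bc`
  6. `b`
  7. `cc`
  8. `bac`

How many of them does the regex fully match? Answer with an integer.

2

1 → no match
2 → no match
3. `bbd` → no match
4. `cb` → no match
5. `bc` → match
6. `b` → match
7. `cc` → no match
8. `bac` → no match
Total matched: 2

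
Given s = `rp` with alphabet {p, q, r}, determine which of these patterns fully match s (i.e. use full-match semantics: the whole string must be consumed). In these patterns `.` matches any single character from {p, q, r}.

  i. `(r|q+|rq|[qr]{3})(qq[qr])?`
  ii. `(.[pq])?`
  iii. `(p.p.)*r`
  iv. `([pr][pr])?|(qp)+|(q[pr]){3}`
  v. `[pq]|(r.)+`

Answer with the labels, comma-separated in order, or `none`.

ii, iv, v

i → no match
ii → match
iii → no match — must end with `r`
iv → match
v → match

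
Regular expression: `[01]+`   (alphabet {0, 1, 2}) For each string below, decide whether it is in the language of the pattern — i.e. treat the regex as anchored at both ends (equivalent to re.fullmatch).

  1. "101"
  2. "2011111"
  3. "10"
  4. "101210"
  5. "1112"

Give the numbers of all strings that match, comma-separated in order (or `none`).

1 → match
2 → no match
3 → match
4 → no match
5 → no match

1, 3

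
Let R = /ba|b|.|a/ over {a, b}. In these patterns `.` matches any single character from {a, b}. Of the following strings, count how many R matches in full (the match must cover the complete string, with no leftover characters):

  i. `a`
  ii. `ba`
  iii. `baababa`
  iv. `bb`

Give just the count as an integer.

i → match
ii → match
iii → no match
iv → no match
Total matched: 2

2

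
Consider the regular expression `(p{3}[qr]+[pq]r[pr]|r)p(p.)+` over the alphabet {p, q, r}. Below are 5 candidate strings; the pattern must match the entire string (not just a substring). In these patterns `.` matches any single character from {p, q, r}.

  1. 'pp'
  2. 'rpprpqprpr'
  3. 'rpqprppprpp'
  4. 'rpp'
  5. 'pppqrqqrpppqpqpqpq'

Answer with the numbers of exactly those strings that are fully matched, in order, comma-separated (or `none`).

1 → no match
2 → match
3 → no match
4 → no match
5 → match

2, 5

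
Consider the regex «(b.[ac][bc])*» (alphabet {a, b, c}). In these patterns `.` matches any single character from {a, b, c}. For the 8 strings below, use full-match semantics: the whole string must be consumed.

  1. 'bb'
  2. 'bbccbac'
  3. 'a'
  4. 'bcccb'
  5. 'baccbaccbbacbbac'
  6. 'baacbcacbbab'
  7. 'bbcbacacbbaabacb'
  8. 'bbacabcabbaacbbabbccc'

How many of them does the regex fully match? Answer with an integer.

1 → no match
2 → no match
3 → no match
4 → no match
5 → match
6 → match
7 → no match
8 → no match
Total matched: 2

2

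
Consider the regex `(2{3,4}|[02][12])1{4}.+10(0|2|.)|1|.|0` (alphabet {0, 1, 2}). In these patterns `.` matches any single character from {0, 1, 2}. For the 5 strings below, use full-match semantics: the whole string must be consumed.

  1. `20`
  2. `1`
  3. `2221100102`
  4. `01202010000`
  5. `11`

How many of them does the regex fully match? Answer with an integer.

1

1 → no match
2 → match
3 → no match
4 → no match
5 → no match
Total matched: 1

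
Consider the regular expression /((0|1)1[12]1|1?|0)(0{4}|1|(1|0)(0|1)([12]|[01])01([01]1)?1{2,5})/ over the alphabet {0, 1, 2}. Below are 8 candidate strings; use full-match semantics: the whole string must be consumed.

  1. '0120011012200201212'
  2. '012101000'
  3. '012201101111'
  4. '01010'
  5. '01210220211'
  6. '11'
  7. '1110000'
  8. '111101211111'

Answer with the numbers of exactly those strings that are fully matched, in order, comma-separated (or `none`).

6

1 → no match
2 → no match
3 → no match
4 → no match
5 → no match
6 → match
7 → no match
8 → no match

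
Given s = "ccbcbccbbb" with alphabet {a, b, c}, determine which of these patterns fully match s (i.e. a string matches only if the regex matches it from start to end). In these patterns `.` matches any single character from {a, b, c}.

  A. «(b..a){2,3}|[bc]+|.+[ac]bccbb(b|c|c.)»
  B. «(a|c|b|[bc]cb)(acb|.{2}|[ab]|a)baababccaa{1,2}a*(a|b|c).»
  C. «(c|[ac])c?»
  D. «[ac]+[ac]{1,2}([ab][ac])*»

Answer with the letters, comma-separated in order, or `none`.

A

A → match
B → no match
C → no match
D → no match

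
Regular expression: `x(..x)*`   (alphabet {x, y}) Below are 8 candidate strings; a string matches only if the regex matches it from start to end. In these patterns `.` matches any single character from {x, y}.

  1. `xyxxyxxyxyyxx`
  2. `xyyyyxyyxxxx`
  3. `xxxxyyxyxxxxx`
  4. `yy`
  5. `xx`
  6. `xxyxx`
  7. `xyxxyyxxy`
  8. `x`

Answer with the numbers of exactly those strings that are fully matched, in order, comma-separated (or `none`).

1 → no match
2 → no match
3 → match
4 → no match — must start with `x`
5 → no match
6 → no match
7 → no match
8 → match

3, 8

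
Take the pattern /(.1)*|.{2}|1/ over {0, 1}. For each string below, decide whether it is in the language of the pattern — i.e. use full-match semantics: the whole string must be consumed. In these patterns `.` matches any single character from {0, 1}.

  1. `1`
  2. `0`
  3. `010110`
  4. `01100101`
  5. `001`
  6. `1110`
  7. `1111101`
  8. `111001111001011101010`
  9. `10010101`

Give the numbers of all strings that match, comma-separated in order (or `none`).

1. `1` → match
2. `0` → no match
3. `010110` → no match
4. `01100101` → no match
5. `001` → no match
6. `1110` → no match
7. `1111101` → no match
8 → no match
9. `10010101` → no match

1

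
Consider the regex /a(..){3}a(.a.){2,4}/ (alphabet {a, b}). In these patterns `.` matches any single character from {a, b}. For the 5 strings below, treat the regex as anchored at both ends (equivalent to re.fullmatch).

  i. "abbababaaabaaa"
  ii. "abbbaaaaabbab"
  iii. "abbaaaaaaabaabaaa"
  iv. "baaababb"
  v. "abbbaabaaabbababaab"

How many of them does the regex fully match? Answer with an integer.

i → match
ii → no match
iii → match
iv. "baaababb" → no match — must start with "a"
v → no match
Total matched: 2

2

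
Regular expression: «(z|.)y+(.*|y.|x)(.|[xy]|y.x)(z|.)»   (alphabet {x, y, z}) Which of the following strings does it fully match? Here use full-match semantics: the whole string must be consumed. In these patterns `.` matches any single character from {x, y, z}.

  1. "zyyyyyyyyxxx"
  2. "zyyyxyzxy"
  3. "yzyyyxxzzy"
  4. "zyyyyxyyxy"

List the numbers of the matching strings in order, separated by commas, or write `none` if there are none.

1. "zyyyyyyyyxxx" → match
2. "zyyyxyzxy" → match
3. "yzyyyxxzzy" → no match
4. "zyyyyxyyxy" → match

1, 2, 4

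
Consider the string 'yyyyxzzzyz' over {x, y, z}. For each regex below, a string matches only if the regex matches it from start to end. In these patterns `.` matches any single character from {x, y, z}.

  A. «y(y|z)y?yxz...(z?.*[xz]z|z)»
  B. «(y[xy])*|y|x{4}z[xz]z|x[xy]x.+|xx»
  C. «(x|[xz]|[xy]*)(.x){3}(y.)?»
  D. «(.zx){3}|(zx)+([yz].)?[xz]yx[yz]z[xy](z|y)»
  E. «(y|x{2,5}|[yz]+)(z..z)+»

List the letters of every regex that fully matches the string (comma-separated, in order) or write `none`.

A → match
B → no match
C → no match
D → no match
E → no match

A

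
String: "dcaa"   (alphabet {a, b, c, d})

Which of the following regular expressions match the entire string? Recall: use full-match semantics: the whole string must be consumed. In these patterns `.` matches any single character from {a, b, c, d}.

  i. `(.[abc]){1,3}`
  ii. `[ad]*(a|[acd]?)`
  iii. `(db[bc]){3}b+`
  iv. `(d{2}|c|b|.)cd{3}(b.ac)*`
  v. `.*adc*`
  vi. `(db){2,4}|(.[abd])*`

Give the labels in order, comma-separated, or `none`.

i → match
ii → no match
iii → no match — must start with "db"
iv → no match
v → no match
vi → no match

i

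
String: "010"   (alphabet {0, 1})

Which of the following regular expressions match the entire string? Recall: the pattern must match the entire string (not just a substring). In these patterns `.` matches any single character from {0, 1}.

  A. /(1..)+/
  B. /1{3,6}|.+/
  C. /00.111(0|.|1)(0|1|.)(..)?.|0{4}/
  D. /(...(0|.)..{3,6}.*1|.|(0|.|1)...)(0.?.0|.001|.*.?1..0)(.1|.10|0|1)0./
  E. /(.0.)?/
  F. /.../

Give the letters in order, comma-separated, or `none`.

B, F

A → no match — must start with "1"
B → match
C → no match
D → no match
E → no match
F → match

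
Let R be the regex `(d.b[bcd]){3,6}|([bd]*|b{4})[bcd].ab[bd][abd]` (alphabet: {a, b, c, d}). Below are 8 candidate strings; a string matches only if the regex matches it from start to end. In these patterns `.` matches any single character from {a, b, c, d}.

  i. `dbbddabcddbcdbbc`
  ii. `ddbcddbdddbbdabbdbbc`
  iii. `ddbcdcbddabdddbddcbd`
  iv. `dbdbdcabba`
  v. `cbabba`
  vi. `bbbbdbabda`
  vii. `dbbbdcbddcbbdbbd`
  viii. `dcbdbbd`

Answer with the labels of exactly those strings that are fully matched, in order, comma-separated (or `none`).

i, ii, iii, iv, v, vi, vii

i → match
ii → match
iii → match
iv. `dbdbdcabba` → match
v. `cbabba` → match
vi. `bbbbdbabda` → match
vii → match
viii. `dcbdbbd` → no match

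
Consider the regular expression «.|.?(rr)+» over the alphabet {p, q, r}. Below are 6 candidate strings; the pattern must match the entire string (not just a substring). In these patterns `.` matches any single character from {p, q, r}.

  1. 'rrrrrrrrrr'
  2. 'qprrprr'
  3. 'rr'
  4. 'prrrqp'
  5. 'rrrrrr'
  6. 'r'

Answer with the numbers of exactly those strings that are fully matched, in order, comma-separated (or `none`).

1 → match
2 → no match
3 → match
4 → no match
5 → match
6 → match

1, 3, 5, 6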